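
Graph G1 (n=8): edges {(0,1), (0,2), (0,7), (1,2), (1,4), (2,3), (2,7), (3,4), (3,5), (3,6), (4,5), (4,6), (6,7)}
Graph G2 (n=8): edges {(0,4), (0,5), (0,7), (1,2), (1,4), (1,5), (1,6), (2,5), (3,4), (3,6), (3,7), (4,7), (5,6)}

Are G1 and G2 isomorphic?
Yes, isomorphic

The graphs are isomorphic.
One valid mapping φ: V(G1) → V(G2): 0→7, 1→0, 2→4, 3→1, 4→5, 5→2, 6→6, 7→3

Verify φ preserves adjacency — for each edge of G1, its image is an edge of G2:
  (0,1) → (φ(0),φ(1)) = (0,7) ∈ E(G2) ✓
  (0,2) → (φ(0),φ(2)) = (4,7) ∈ E(G2) ✓
  (0,7) → (φ(0),φ(7)) = (3,7) ∈ E(G2) ✓
  (1,2) → (φ(1),φ(2)) = (0,4) ∈ E(G2) ✓
  (1,4) → (φ(1),φ(4)) = (0,5) ∈ E(G2) ✓
  (2,3) → (φ(2),φ(3)) = (1,4) ∈ E(G2) ✓
  (2,7) → (φ(2),φ(7)) = (3,4) ∈ E(G2) ✓
  (3,4) → (φ(3),φ(4)) = (1,5) ∈ E(G2) ✓
  (3,5) → (φ(3),φ(5)) = (1,2) ∈ E(G2) ✓
  (3,6) → (φ(3),φ(6)) = (1,6) ∈ E(G2) ✓
  (4,5) → (φ(4),φ(5)) = (2,5) ∈ E(G2) ✓
  (4,6) → (φ(4),φ(6)) = (5,6) ∈ E(G2) ✓
  (6,7) → (φ(6),φ(7)) = (3,6) ∈ E(G2) ✓
All 13 edges of G1 map to edges of G2, and |E(G1)| = |E(G2)| = 13, so φ is a bijection on edges as well as vertices. Hence G1 ≅ G2.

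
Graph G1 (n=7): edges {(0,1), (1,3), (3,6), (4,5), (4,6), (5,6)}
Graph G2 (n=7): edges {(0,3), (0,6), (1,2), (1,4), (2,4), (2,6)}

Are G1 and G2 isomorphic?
Yes, isomorphic

The graphs are isomorphic.
One valid mapping φ: V(G1) → V(G2): 0→3, 1→0, 2→5, 3→6, 4→4, 5→1, 6→2

Verify φ preserves adjacency — for each edge of G1, its image is an edge of G2:
  (0,1) → (φ(0),φ(1)) = (0,3) ∈ E(G2) ✓
  (1,3) → (φ(1),φ(3)) = (0,6) ∈ E(G2) ✓
  (3,6) → (φ(3),φ(6)) = (2,6) ∈ E(G2) ✓
  (4,5) → (φ(4),φ(5)) = (1,4) ∈ E(G2) ✓
  (4,6) → (φ(4),φ(6)) = (2,4) ∈ E(G2) ✓
  (5,6) → (φ(5),φ(6)) = (1,2) ∈ E(G2) ✓
All 6 edges of G1 map to edges of G2, and |E(G1)| = |E(G2)| = 6, so φ is a bijection on edges as well as vertices. Hence G1 ≅ G2.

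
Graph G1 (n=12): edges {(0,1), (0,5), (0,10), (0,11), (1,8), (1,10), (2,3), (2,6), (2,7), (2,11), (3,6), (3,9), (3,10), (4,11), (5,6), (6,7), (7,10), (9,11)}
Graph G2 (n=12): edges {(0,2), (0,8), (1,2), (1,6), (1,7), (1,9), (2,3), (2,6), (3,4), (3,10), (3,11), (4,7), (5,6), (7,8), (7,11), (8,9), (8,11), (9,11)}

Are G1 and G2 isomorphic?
Yes, isomorphic

The graphs are isomorphic.
One valid mapping φ: V(G1) → V(G2): 0→2, 1→6, 2→11, 3→7, 4→10, 5→0, 6→8, 7→9, 8→5, 9→4, 10→1, 11→3

Verify φ preserves adjacency — for each edge of G1, its image is an edge of G2:
  (0,1) → (φ(0),φ(1)) = (2,6) ∈ E(G2) ✓
  (0,5) → (φ(0),φ(5)) = (0,2) ∈ E(G2) ✓
  (0,10) → (φ(0),φ(10)) = (1,2) ∈ E(G2) ✓
  (0,11) → (φ(0),φ(11)) = (2,3) ∈ E(G2) ✓
  (1,8) → (φ(1),φ(8)) = (5,6) ∈ E(G2) ✓
  (1,10) → (φ(1),φ(10)) = (1,6) ∈ E(G2) ✓
  (2,3) → (φ(2),φ(3)) = (7,11) ∈ E(G2) ✓
  (2,6) → (φ(2),φ(6)) = (8,11) ∈ E(G2) ✓
  (2,7) → (φ(2),φ(7)) = (9,11) ∈ E(G2) ✓
  (2,11) → (φ(2),φ(11)) = (3,11) ∈ E(G2) ✓
  (3,6) → (φ(3),φ(6)) = (7,8) ∈ E(G2) ✓
  (3,9) → (φ(3),φ(9)) = (4,7) ∈ E(G2) ✓
  (3,10) → (φ(3),φ(10)) = (1,7) ∈ E(G2) ✓
  (4,11) → (φ(4),φ(11)) = (3,10) ∈ E(G2) ✓
  (5,6) → (φ(5),φ(6)) = (0,8) ∈ E(G2) ✓
  (6,7) → (φ(6),φ(7)) = (8,9) ∈ E(G2) ✓
  (7,10) → (φ(7),φ(10)) = (1,9) ∈ E(G2) ✓
  (9,11) → (φ(9),φ(11)) = (3,4) ∈ E(G2) ✓
All 18 edges of G1 map to edges of G2, and |E(G1)| = |E(G2)| = 18, so φ is a bijection on edges as well as vertices. Hence G1 ≅ G2.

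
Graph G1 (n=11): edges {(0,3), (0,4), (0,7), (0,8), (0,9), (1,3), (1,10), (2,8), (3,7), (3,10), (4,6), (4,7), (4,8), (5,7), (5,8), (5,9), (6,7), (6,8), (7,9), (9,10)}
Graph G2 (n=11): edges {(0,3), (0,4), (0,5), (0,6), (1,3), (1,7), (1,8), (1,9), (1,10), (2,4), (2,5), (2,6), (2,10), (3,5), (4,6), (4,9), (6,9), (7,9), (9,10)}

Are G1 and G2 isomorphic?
No, not isomorphic

The graphs are NOT isomorphic.

Counting triangles (3-cliques): G1 has 8, G2 has 6.
Triangle count is an isomorphism invariant, so differing triangle counts rule out isomorphism.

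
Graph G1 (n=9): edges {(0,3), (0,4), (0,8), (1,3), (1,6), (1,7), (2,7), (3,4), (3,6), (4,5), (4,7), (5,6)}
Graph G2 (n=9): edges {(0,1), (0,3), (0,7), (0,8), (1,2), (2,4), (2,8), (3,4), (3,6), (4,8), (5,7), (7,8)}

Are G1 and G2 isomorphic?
Yes, isomorphic

The graphs are isomorphic.
One valid mapping φ: V(G1) → V(G2): 0→7, 1→4, 2→6, 3→8, 4→0, 5→1, 6→2, 7→3, 8→5

Verify φ preserves adjacency — for each edge of G1, its image is an edge of G2:
  (0,3) → (φ(0),φ(3)) = (7,8) ∈ E(G2) ✓
  (0,4) → (φ(0),φ(4)) = (0,7) ∈ E(G2) ✓
  (0,8) → (φ(0),φ(8)) = (5,7) ∈ E(G2) ✓
  (1,3) → (φ(1),φ(3)) = (4,8) ∈ E(G2) ✓
  (1,6) → (φ(1),φ(6)) = (2,4) ∈ E(G2) ✓
  (1,7) → (φ(1),φ(7)) = (3,4) ∈ E(G2) ✓
  (2,7) → (φ(2),φ(7)) = (3,6) ∈ E(G2) ✓
  (3,4) → (φ(3),φ(4)) = (0,8) ∈ E(G2) ✓
  (3,6) → (φ(3),φ(6)) = (2,8) ∈ E(G2) ✓
  (4,5) → (φ(4),φ(5)) = (0,1) ∈ E(G2) ✓
  (4,7) → (φ(4),φ(7)) = (0,3) ∈ E(G2) ✓
  (5,6) → (φ(5),φ(6)) = (1,2) ∈ E(G2) ✓
All 12 edges of G1 map to edges of G2, and |E(G1)| = |E(G2)| = 12, so φ is a bijection on edges as well as vertices. Hence G1 ≅ G2.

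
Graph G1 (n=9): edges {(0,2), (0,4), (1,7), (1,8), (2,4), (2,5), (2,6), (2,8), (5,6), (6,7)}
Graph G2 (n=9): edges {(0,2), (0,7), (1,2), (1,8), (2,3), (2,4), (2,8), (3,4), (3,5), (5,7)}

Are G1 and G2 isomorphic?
Yes, isomorphic

The graphs are isomorphic.
One valid mapping φ: V(G1) → V(G2): 0→1, 1→7, 2→2, 3→6, 4→8, 5→4, 6→3, 7→5, 8→0

Verify φ preserves adjacency — for each edge of G1, its image is an edge of G2:
  (0,2) → (φ(0),φ(2)) = (1,2) ∈ E(G2) ✓
  (0,4) → (φ(0),φ(4)) = (1,8) ∈ E(G2) ✓
  (1,7) → (φ(1),φ(7)) = (5,7) ∈ E(G2) ✓
  (1,8) → (φ(1),φ(8)) = (0,7) ∈ E(G2) ✓
  (2,4) → (φ(2),φ(4)) = (2,8) ∈ E(G2) ✓
  (2,5) → (φ(2),φ(5)) = (2,4) ∈ E(G2) ✓
  (2,6) → (φ(2),φ(6)) = (2,3) ∈ E(G2) ✓
  (2,8) → (φ(2),φ(8)) = (0,2) ∈ E(G2) ✓
  (5,6) → (φ(5),φ(6)) = (3,4) ∈ E(G2) ✓
  (6,7) → (φ(6),φ(7)) = (3,5) ∈ E(G2) ✓
All 10 edges of G1 map to edges of G2, and |E(G1)| = |E(G2)| = 10, so φ is a bijection on edges as well as vertices. Hence G1 ≅ G2.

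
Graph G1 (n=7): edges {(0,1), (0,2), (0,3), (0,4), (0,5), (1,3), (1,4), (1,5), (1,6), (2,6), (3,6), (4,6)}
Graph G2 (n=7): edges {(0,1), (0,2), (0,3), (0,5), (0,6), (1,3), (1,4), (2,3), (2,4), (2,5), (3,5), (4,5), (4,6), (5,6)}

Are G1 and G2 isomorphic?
No, not isomorphic

The graphs are NOT isomorphic.

Counting triangles (3-cliques): G1 has 5, G2 has 8.
Triangle count is an isomorphism invariant, so differing triangle counts rule out isomorphism.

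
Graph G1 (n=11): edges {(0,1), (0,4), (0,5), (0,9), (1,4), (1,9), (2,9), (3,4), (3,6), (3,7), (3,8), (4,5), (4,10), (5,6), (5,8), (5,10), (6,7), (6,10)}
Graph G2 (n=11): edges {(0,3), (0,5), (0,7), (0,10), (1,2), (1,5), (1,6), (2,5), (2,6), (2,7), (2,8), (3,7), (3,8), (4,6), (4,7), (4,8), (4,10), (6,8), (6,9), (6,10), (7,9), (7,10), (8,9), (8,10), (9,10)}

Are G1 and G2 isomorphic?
No, not isomorphic

The graphs are NOT isomorphic.

Degrees in G1: deg(0)=4, deg(1)=3, deg(2)=1, deg(3)=4, deg(4)=5, deg(5)=5, deg(6)=4, deg(7)=2, deg(8)=2, deg(9)=3, deg(10)=3.
Sorted degree sequence of G1: [5, 5, 4, 4, 4, 3, 3, 3, 2, 2, 1].
Degrees in G2: deg(0)=4, deg(1)=3, deg(2)=5, deg(3)=3, deg(4)=4, deg(5)=3, deg(6)=6, deg(7)=6, deg(8)=6, deg(9)=4, deg(10)=6.
Sorted degree sequence of G2: [6, 6, 6, 6, 5, 4, 4, 4, 3, 3, 3].
The (sorted) degree sequence is an isomorphism invariant, so since G1 and G2 have different degree sequences they cannot be isomorphic.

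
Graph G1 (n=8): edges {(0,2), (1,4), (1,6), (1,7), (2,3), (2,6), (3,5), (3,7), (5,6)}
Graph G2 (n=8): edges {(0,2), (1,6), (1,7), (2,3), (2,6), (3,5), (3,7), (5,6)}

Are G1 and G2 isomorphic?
No, not isomorphic

The graphs are NOT isomorphic.

Counting edges: G1 has 9 edge(s); G2 has 8 edge(s).
Edge count is an isomorphism invariant (a bijection on vertices induces a bijection on edges), so differing edge counts rule out isomorphism.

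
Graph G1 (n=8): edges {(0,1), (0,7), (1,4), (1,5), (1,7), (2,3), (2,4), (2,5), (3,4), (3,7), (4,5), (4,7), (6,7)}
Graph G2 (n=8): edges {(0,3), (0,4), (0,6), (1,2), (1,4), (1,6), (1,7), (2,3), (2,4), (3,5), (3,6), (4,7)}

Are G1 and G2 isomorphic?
No, not isomorphic

The graphs are NOT isomorphic.

Counting triangles (3-cliques): G1 has 6, G2 has 3.
Triangle count is an isomorphism invariant, so differing triangle counts rule out isomorphism.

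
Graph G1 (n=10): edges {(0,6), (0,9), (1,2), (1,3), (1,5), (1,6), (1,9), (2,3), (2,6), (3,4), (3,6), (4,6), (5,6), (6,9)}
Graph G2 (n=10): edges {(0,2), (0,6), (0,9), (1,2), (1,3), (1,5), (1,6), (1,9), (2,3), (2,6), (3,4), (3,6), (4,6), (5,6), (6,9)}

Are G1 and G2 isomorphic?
No, not isomorphic

The graphs are NOT isomorphic.

Counting edges: G1 has 14 edge(s); G2 has 15 edge(s).
Edge count is an isomorphism invariant (a bijection on vertices induces a bijection on edges), so differing edge counts rule out isomorphism.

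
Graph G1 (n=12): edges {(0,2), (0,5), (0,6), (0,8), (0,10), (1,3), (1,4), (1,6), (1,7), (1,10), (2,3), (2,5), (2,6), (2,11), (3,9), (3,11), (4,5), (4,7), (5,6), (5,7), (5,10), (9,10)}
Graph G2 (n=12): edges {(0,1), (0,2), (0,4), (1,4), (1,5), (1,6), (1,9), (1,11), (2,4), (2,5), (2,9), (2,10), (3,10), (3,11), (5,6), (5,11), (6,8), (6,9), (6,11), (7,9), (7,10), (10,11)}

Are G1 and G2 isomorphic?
Yes, isomorphic

The graphs are isomorphic.
One valid mapping φ: V(G1) → V(G2): 0→6, 1→2, 2→11, 3→10, 4→4, 5→1, 6→5, 7→0, 8→8, 9→7, 10→9, 11→3

Verify φ preserves adjacency — for each edge of G1, its image is an edge of G2:
  (0,2) → (φ(0),φ(2)) = (6,11) ∈ E(G2) ✓
  (0,5) → (φ(0),φ(5)) = (1,6) ∈ E(G2) ✓
  (0,6) → (φ(0),φ(6)) = (5,6) ∈ E(G2) ✓
  (0,8) → (φ(0),φ(8)) = (6,8) ∈ E(G2) ✓
  (0,10) → (φ(0),φ(10)) = (6,9) ∈ E(G2) ✓
  (1,3) → (φ(1),φ(3)) = (2,10) ∈ E(G2) ✓
  (1,4) → (φ(1),φ(4)) = (2,4) ∈ E(G2) ✓
  (1,6) → (φ(1),φ(6)) = (2,5) ∈ E(G2) ✓
  (1,7) → (φ(1),φ(7)) = (0,2) ∈ E(G2) ✓
  (1,10) → (φ(1),φ(10)) = (2,9) ∈ E(G2) ✓
  (2,3) → (φ(2),φ(3)) = (10,11) ∈ E(G2) ✓
  (2,5) → (φ(2),φ(5)) = (1,11) ∈ E(G2) ✓
  (2,6) → (φ(2),φ(6)) = (5,11) ∈ E(G2) ✓
  (2,11) → (φ(2),φ(11)) = (3,11) ∈ E(G2) ✓
  (3,9) → (φ(3),φ(9)) = (7,10) ∈ E(G2) ✓
  (3,11) → (φ(3),φ(11)) = (3,10) ∈ E(G2) ✓
  (4,5) → (φ(4),φ(5)) = (1,4) ∈ E(G2) ✓
  (4,7) → (φ(4),φ(7)) = (0,4) ∈ E(G2) ✓
  (5,6) → (φ(5),φ(6)) = (1,5) ∈ E(G2) ✓
  (5,7) → (φ(5),φ(7)) = (0,1) ∈ E(G2) ✓
  (5,10) → (φ(5),φ(10)) = (1,9) ∈ E(G2) ✓
  (9,10) → (φ(9),φ(10)) = (7,9) ∈ E(G2) ✓
All 22 edges of G1 map to edges of G2, and |E(G1)| = |E(G2)| = 22, so φ is a bijection on edges as well as vertices. Hence G1 ≅ G2.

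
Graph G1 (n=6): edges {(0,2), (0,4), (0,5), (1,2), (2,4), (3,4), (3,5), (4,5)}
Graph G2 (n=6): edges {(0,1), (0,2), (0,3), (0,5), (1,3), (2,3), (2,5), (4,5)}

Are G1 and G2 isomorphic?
Yes, isomorphic

The graphs are isomorphic.
One valid mapping φ: V(G1) → V(G2): 0→2, 1→4, 2→5, 3→1, 4→0, 5→3

Verify φ preserves adjacency — for each edge of G1, its image is an edge of G2:
  (0,2) → (φ(0),φ(2)) = (2,5) ∈ E(G2) ✓
  (0,4) → (φ(0),φ(4)) = (0,2) ∈ E(G2) ✓
  (0,5) → (φ(0),φ(5)) = (2,3) ∈ E(G2) ✓
  (1,2) → (φ(1),φ(2)) = (4,5) ∈ E(G2) ✓
  (2,4) → (φ(2),φ(4)) = (0,5) ∈ E(G2) ✓
  (3,4) → (φ(3),φ(4)) = (0,1) ∈ E(G2) ✓
  (3,5) → (φ(3),φ(5)) = (1,3) ∈ E(G2) ✓
  (4,5) → (φ(4),φ(5)) = (0,3) ∈ E(G2) ✓
All 8 edges of G1 map to edges of G2, and |E(G1)| = |E(G2)| = 8, so φ is a bijection on edges as well as vertices. Hence G1 ≅ G2.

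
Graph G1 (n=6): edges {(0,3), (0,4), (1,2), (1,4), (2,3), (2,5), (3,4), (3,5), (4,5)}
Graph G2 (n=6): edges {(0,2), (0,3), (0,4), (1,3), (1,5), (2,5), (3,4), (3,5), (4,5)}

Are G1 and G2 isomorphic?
Yes, isomorphic

The graphs are isomorphic.
One valid mapping φ: V(G1) → V(G2): 0→1, 1→2, 2→0, 3→3, 4→5, 5→4

Verify φ preserves adjacency — for each edge of G1, its image is an edge of G2:
  (0,3) → (φ(0),φ(3)) = (1,3) ∈ E(G2) ✓
  (0,4) → (φ(0),φ(4)) = (1,5) ∈ E(G2) ✓
  (1,2) → (φ(1),φ(2)) = (0,2) ∈ E(G2) ✓
  (1,4) → (φ(1),φ(4)) = (2,5) ∈ E(G2) ✓
  (2,3) → (φ(2),φ(3)) = (0,3) ∈ E(G2) ✓
  (2,5) → (φ(2),φ(5)) = (0,4) ∈ E(G2) ✓
  (3,4) → (φ(3),φ(4)) = (3,5) ∈ E(G2) ✓
  (3,5) → (φ(3),φ(5)) = (3,4) ∈ E(G2) ✓
  (4,5) → (φ(4),φ(5)) = (4,5) ∈ E(G2) ✓
All 9 edges of G1 map to edges of G2, and |E(G1)| = |E(G2)| = 9, so φ is a bijection on edges as well as vertices. Hence G1 ≅ G2.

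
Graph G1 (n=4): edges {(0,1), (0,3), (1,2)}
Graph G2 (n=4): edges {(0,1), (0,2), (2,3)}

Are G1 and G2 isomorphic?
Yes, isomorphic

The graphs are isomorphic.
One valid mapping φ: V(G1) → V(G2): 0→2, 1→0, 2→1, 3→3

Verify φ preserves adjacency — for each edge of G1, its image is an edge of G2:
  (0,1) → (φ(0),φ(1)) = (0,2) ∈ E(G2) ✓
  (0,3) → (φ(0),φ(3)) = (2,3) ∈ E(G2) ✓
  (1,2) → (φ(1),φ(2)) = (0,1) ∈ E(G2) ✓
All 3 edges of G1 map to edges of G2, and |E(G1)| = |E(G2)| = 3, so φ is a bijection on edges as well as vertices. Hence G1 ≅ G2.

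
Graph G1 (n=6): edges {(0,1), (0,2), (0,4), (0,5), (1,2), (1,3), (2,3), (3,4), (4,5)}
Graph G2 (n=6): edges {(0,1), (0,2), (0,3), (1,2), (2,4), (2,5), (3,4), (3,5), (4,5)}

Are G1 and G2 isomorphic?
Yes, isomorphic

The graphs are isomorphic.
One valid mapping φ: V(G1) → V(G2): 0→2, 1→4, 2→5, 3→3, 4→0, 5→1

Verify φ preserves adjacency — for each edge of G1, its image is an edge of G2:
  (0,1) → (φ(0),φ(1)) = (2,4) ∈ E(G2) ✓
  (0,2) → (φ(0),φ(2)) = (2,5) ∈ E(G2) ✓
  (0,4) → (φ(0),φ(4)) = (0,2) ∈ E(G2) ✓
  (0,5) → (φ(0),φ(5)) = (1,2) ∈ E(G2) ✓
  (1,2) → (φ(1),φ(2)) = (4,5) ∈ E(G2) ✓
  (1,3) → (φ(1),φ(3)) = (3,4) ∈ E(G2) ✓
  (2,3) → (φ(2),φ(3)) = (3,5) ∈ E(G2) ✓
  (3,4) → (φ(3),φ(4)) = (0,3) ∈ E(G2) ✓
  (4,5) → (φ(4),φ(5)) = (0,1) ∈ E(G2) ✓
All 9 edges of G1 map to edges of G2, and |E(G1)| = |E(G2)| = 9, so φ is a bijection on edges as well as vertices. Hence G1 ≅ G2.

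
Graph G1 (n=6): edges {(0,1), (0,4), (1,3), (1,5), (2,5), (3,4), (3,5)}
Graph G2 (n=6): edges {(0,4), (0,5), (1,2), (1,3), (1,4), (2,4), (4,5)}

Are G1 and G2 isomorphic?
No, not isomorphic

The graphs are NOT isomorphic.

Counting triangles (3-cliques): G1 has 1, G2 has 2.
Triangle count is an isomorphism invariant, so differing triangle counts rule out isomorphism.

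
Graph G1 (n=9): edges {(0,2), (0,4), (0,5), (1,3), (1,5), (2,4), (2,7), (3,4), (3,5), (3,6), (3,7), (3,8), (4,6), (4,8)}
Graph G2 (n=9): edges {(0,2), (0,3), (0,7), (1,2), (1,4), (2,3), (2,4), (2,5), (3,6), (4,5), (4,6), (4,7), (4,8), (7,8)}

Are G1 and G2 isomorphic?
Yes, isomorphic

The graphs are isomorphic.
One valid mapping φ: V(G1) → V(G2): 0→0, 1→8, 2→3, 3→4, 4→2, 5→7, 6→5, 7→6, 8→1

Verify φ preserves adjacency — for each edge of G1, its image is an edge of G2:
  (0,2) → (φ(0),φ(2)) = (0,3) ∈ E(G2) ✓
  (0,4) → (φ(0),φ(4)) = (0,2) ∈ E(G2) ✓
  (0,5) → (φ(0),φ(5)) = (0,7) ∈ E(G2) ✓
  (1,3) → (φ(1),φ(3)) = (4,8) ∈ E(G2) ✓
  (1,5) → (φ(1),φ(5)) = (7,8) ∈ E(G2) ✓
  (2,4) → (φ(2),φ(4)) = (2,3) ∈ E(G2) ✓
  (2,7) → (φ(2),φ(7)) = (3,6) ∈ E(G2) ✓
  (3,4) → (φ(3),φ(4)) = (2,4) ∈ E(G2) ✓
  (3,5) → (φ(3),φ(5)) = (4,7) ∈ E(G2) ✓
  (3,6) → (φ(3),φ(6)) = (4,5) ∈ E(G2) ✓
  (3,7) → (φ(3),φ(7)) = (4,6) ∈ E(G2) ✓
  (3,8) → (φ(3),φ(8)) = (1,4) ∈ E(G2) ✓
  (4,6) → (φ(4),φ(6)) = (2,5) ∈ E(G2) ✓
  (4,8) → (φ(4),φ(8)) = (1,2) ∈ E(G2) ✓
All 14 edges of G1 map to edges of G2, and |E(G1)| = |E(G2)| = 14, so φ is a bijection on edges as well as vertices. Hence G1 ≅ G2.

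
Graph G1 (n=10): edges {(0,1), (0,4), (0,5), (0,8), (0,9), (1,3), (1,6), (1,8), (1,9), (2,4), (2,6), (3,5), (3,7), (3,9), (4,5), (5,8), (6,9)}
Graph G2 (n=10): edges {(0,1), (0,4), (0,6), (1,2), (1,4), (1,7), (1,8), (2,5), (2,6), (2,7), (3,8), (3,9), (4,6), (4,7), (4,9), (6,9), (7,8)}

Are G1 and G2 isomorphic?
Yes, isomorphic

The graphs are isomorphic.
One valid mapping φ: V(G1) → V(G2): 0→4, 1→1, 2→3, 3→2, 4→9, 5→6, 6→8, 7→5, 8→0, 9→7

Verify φ preserves adjacency — for each edge of G1, its image is an edge of G2:
  (0,1) → (φ(0),φ(1)) = (1,4) ∈ E(G2) ✓
  (0,4) → (φ(0),φ(4)) = (4,9) ∈ E(G2) ✓
  (0,5) → (φ(0),φ(5)) = (4,6) ∈ E(G2) ✓
  (0,8) → (φ(0),φ(8)) = (0,4) ∈ E(G2) ✓
  (0,9) → (φ(0),φ(9)) = (4,7) ∈ E(G2) ✓
  (1,3) → (φ(1),φ(3)) = (1,2) ∈ E(G2) ✓
  (1,6) → (φ(1),φ(6)) = (1,8) ∈ E(G2) ✓
  (1,8) → (φ(1),φ(8)) = (0,1) ∈ E(G2) ✓
  (1,9) → (φ(1),φ(9)) = (1,7) ∈ E(G2) ✓
  (2,4) → (φ(2),φ(4)) = (3,9) ∈ E(G2) ✓
  (2,6) → (φ(2),φ(6)) = (3,8) ∈ E(G2) ✓
  (3,5) → (φ(3),φ(5)) = (2,6) ∈ E(G2) ✓
  (3,7) → (φ(3),φ(7)) = (2,5) ∈ E(G2) ✓
  (3,9) → (φ(3),φ(9)) = (2,7) ∈ E(G2) ✓
  (4,5) → (φ(4),φ(5)) = (6,9) ∈ E(G2) ✓
  (5,8) → (φ(5),φ(8)) = (0,6) ∈ E(G2) ✓
  (6,9) → (φ(6),φ(9)) = (7,8) ∈ E(G2) ✓
All 17 edges of G1 map to edges of G2, and |E(G1)| = |E(G2)| = 17, so φ is a bijection on edges as well as vertices. Hence G1 ≅ G2.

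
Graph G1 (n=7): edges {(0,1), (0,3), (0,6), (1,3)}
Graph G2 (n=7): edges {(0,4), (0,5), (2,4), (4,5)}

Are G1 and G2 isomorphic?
Yes, isomorphic

The graphs are isomorphic.
One valid mapping φ: V(G1) → V(G2): 0→4, 1→0, 2→6, 3→5, 4→3, 5→1, 6→2

Verify φ preserves adjacency — for each edge of G1, its image is an edge of G2:
  (0,1) → (φ(0),φ(1)) = (0,4) ∈ E(G2) ✓
  (0,3) → (φ(0),φ(3)) = (4,5) ∈ E(G2) ✓
  (0,6) → (φ(0),φ(6)) = (2,4) ∈ E(G2) ✓
  (1,3) → (φ(1),φ(3)) = (0,5) ∈ E(G2) ✓
All 4 edges of G1 map to edges of G2, and |E(G1)| = |E(G2)| = 4, so φ is a bijection on edges as well as vertices. Hence G1 ≅ G2.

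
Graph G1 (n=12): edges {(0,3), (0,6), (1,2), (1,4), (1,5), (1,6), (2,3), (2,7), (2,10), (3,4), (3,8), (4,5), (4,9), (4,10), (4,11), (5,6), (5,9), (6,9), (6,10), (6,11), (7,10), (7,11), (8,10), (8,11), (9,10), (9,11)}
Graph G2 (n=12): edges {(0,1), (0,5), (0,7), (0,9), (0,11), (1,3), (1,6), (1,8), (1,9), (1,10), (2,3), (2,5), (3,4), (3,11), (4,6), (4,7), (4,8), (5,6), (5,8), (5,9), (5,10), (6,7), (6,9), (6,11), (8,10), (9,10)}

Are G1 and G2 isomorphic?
Yes, isomorphic

The graphs are isomorphic.
One valid mapping φ: V(G1) → V(G2): 0→2, 1→8, 2→4, 3→3, 4→1, 5→10, 6→5, 7→7, 8→11, 9→9, 10→6, 11→0

Verify φ preserves adjacency — for each edge of G1, its image is an edge of G2:
  (0,3) → (φ(0),φ(3)) = (2,3) ∈ E(G2) ✓
  (0,6) → (φ(0),φ(6)) = (2,5) ∈ E(G2) ✓
  (1,2) → (φ(1),φ(2)) = (4,8) ∈ E(G2) ✓
  (1,4) → (φ(1),φ(4)) = (1,8) ∈ E(G2) ✓
  (1,5) → (φ(1),φ(5)) = (8,10) ∈ E(G2) ✓
  (1,6) → (φ(1),φ(6)) = (5,8) ∈ E(G2) ✓
  (2,3) → (φ(2),φ(3)) = (3,4) ∈ E(G2) ✓
  (2,7) → (φ(2),φ(7)) = (4,7) ∈ E(G2) ✓
  (2,10) → (φ(2),φ(10)) = (4,6) ∈ E(G2) ✓
  (3,4) → (φ(3),φ(4)) = (1,3) ∈ E(G2) ✓
  (3,8) → (φ(3),φ(8)) = (3,11) ∈ E(G2) ✓
  (4,5) → (φ(4),φ(5)) = (1,10) ∈ E(G2) ✓
  (4,9) → (φ(4),φ(9)) = (1,9) ∈ E(G2) ✓
  (4,10) → (φ(4),φ(10)) = (1,6) ∈ E(G2) ✓
  (4,11) → (φ(4),φ(11)) = (0,1) ∈ E(G2) ✓
  (5,6) → (φ(5),φ(6)) = (5,10) ∈ E(G2) ✓
  (5,9) → (φ(5),φ(9)) = (9,10) ∈ E(G2) ✓
  (6,9) → (φ(6),φ(9)) = (5,9) ∈ E(G2) ✓
  (6,10) → (φ(6),φ(10)) = (5,6) ∈ E(G2) ✓
  (6,11) → (φ(6),φ(11)) = (0,5) ∈ E(G2) ✓
  (7,10) → (φ(7),φ(10)) = (6,7) ∈ E(G2) ✓
  (7,11) → (φ(7),φ(11)) = (0,7) ∈ E(G2) ✓
  (8,10) → (φ(8),φ(10)) = (6,11) ∈ E(G2) ✓
  (8,11) → (φ(8),φ(11)) = (0,11) ∈ E(G2) ✓
  (9,10) → (φ(9),φ(10)) = (6,9) ∈ E(G2) ✓
  (9,11) → (φ(9),φ(11)) = (0,9) ∈ E(G2) ✓
All 26 edges of G1 map to edges of G2, and |E(G1)| = |E(G2)| = 26, so φ is a bijection on edges as well as vertices. Hence G1 ≅ G2.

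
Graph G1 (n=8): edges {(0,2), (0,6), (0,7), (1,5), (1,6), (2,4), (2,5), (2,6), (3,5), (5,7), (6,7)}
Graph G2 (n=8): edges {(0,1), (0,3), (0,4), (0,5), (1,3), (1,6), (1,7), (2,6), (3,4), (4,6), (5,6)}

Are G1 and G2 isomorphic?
Yes, isomorphic

The graphs are isomorphic.
One valid mapping φ: V(G1) → V(G2): 0→3, 1→5, 2→1, 3→2, 4→7, 5→6, 6→0, 7→4

Verify φ preserves adjacency — for each edge of G1, its image is an edge of G2:
  (0,2) → (φ(0),φ(2)) = (1,3) ∈ E(G2) ✓
  (0,6) → (φ(0),φ(6)) = (0,3) ∈ E(G2) ✓
  (0,7) → (φ(0),φ(7)) = (3,4) ∈ E(G2) ✓
  (1,5) → (φ(1),φ(5)) = (5,6) ∈ E(G2) ✓
  (1,6) → (φ(1),φ(6)) = (0,5) ∈ E(G2) ✓
  (2,4) → (φ(2),φ(4)) = (1,7) ∈ E(G2) ✓
  (2,5) → (φ(2),φ(5)) = (1,6) ∈ E(G2) ✓
  (2,6) → (φ(2),φ(6)) = (0,1) ∈ E(G2) ✓
  (3,5) → (φ(3),φ(5)) = (2,6) ∈ E(G2) ✓
  (5,7) → (φ(5),φ(7)) = (4,6) ∈ E(G2) ✓
  (6,7) → (φ(6),φ(7)) = (0,4) ∈ E(G2) ✓
All 11 edges of G1 map to edges of G2, and |E(G1)| = |E(G2)| = 11, so φ is a bijection on edges as well as vertices. Hence G1 ≅ G2.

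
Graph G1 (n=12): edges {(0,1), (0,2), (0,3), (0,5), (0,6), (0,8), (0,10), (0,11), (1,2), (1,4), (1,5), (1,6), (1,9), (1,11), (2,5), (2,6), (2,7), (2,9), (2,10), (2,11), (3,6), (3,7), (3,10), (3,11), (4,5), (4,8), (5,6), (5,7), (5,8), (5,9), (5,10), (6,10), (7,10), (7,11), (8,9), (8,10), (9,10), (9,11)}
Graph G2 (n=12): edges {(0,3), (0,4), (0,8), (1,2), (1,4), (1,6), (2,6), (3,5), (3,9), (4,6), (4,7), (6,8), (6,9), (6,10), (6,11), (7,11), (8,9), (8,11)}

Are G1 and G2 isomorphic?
No, not isomorphic

The graphs are NOT isomorphic.

Counting triangles (3-cliques): G1 has 43, G2 has 4.
Triangle count is an isomorphism invariant, so differing triangle counts rule out isomorphism.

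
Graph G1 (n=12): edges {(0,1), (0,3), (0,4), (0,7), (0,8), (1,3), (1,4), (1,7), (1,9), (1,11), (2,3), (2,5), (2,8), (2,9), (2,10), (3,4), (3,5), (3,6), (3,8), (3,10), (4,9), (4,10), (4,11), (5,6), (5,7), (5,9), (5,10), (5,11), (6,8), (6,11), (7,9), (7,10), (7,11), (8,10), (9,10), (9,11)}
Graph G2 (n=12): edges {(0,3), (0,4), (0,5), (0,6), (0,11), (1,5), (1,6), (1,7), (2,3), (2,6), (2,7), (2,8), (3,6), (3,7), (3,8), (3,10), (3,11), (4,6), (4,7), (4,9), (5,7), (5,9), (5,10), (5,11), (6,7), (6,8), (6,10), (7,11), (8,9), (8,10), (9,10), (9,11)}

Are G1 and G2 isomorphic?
No, not isomorphic

The graphs are NOT isomorphic.

Degrees in G1: deg(0)=5, deg(1)=6, deg(2)=5, deg(3)=8, deg(4)=6, deg(5)=7, deg(6)=4, deg(7)=6, deg(8)=5, deg(9)=7, deg(10)=7, deg(11)=6.
Sorted degree sequence of G1: [8, 7, 7, 7, 6, 6, 6, 6, 5, 5, 5, 4].
Degrees in G2: deg(0)=5, deg(1)=3, deg(2)=4, deg(3)=7, deg(4)=4, deg(5)=6, deg(6)=8, deg(7)=7, deg(8)=5, deg(9)=5, deg(10)=5, deg(11)=5.
Sorted degree sequence of G2: [8, 7, 7, 6, 5, 5, 5, 5, 5, 4, 4, 3].
The (sorted) degree sequence is an isomorphism invariant, so since G1 and G2 have different degree sequences they cannot be isomorphic.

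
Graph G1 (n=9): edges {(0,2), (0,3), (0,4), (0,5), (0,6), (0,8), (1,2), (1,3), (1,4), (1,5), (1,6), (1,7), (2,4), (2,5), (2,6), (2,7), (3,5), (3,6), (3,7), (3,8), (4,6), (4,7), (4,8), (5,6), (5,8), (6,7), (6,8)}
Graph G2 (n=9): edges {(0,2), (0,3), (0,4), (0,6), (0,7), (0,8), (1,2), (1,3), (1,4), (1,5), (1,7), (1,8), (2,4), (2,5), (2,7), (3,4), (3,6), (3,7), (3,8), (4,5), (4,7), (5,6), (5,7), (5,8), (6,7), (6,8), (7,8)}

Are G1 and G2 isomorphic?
Yes, isomorphic

The graphs are isomorphic.
One valid mapping φ: V(G1) → V(G2): 0→4, 1→8, 2→3, 3→5, 4→0, 5→1, 6→7, 7→6, 8→2

Verify φ preserves adjacency — for each edge of G1, its image is an edge of G2:
  (0,2) → (φ(0),φ(2)) = (3,4) ∈ E(G2) ✓
  (0,3) → (φ(0),φ(3)) = (4,5) ∈ E(G2) ✓
  (0,4) → (φ(0),φ(4)) = (0,4) ∈ E(G2) ✓
  (0,5) → (φ(0),φ(5)) = (1,4) ∈ E(G2) ✓
  (0,6) → (φ(0),φ(6)) = (4,7) ∈ E(G2) ✓
  (0,8) → (φ(0),φ(8)) = (2,4) ∈ E(G2) ✓
  (1,2) → (φ(1),φ(2)) = (3,8) ∈ E(G2) ✓
  (1,3) → (φ(1),φ(3)) = (5,8) ∈ E(G2) ✓
  (1,4) → (φ(1),φ(4)) = (0,8) ∈ E(G2) ✓
  (1,5) → (φ(1),φ(5)) = (1,8) ∈ E(G2) ✓
  (1,6) → (φ(1),φ(6)) = (7,8) ∈ E(G2) ✓
  (1,7) → (φ(1),φ(7)) = (6,8) ∈ E(G2) ✓
  (2,4) → (φ(2),φ(4)) = (0,3) ∈ E(G2) ✓
  (2,5) → (φ(2),φ(5)) = (1,3) ∈ E(G2) ✓
  (2,6) → (φ(2),φ(6)) = (3,7) ∈ E(G2) ✓
  (2,7) → (φ(2),φ(7)) = (3,6) ∈ E(G2) ✓
  (3,5) → (φ(3),φ(5)) = (1,5) ∈ E(G2) ✓
  (3,6) → (φ(3),φ(6)) = (5,7) ∈ E(G2) ✓
  (3,7) → (φ(3),φ(7)) = (5,6) ∈ E(G2) ✓
  (3,8) → (φ(3),φ(8)) = (2,5) ∈ E(G2) ✓
  (4,6) → (φ(4),φ(6)) = (0,7) ∈ E(G2) ✓
  (4,7) → (φ(4),φ(7)) = (0,6) ∈ E(G2) ✓
  (4,8) → (φ(4),φ(8)) = (0,2) ∈ E(G2) ✓
  (5,6) → (φ(5),φ(6)) = (1,7) ∈ E(G2) ✓
  (5,8) → (φ(5),φ(8)) = (1,2) ∈ E(G2) ✓
  (6,7) → (φ(6),φ(7)) = (6,7) ∈ E(G2) ✓
  (6,8) → (φ(6),φ(8)) = (2,7) ∈ E(G2) ✓
All 27 edges of G1 map to edges of G2, and |E(G1)| = |E(G2)| = 27, so φ is a bijection on edges as well as vertices. Hence G1 ≅ G2.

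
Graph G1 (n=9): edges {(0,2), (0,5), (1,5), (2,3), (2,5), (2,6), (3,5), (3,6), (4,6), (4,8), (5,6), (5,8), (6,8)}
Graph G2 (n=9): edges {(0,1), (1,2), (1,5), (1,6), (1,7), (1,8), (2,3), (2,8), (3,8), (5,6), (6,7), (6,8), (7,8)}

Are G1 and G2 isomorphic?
Yes, isomorphic

The graphs are isomorphic.
One valid mapping φ: V(G1) → V(G2): 0→5, 1→0, 2→6, 3→7, 4→3, 5→1, 6→8, 7→4, 8→2

Verify φ preserves adjacency — for each edge of G1, its image is an edge of G2:
  (0,2) → (φ(0),φ(2)) = (5,6) ∈ E(G2) ✓
  (0,5) → (φ(0),φ(5)) = (1,5) ∈ E(G2) ✓
  (1,5) → (φ(1),φ(5)) = (0,1) ∈ E(G2) ✓
  (2,3) → (φ(2),φ(3)) = (6,7) ∈ E(G2) ✓
  (2,5) → (φ(2),φ(5)) = (1,6) ∈ E(G2) ✓
  (2,6) → (φ(2),φ(6)) = (6,8) ∈ E(G2) ✓
  (3,5) → (φ(3),φ(5)) = (1,7) ∈ E(G2) ✓
  (3,6) → (φ(3),φ(6)) = (7,8) ∈ E(G2) ✓
  (4,6) → (φ(4),φ(6)) = (3,8) ∈ E(G2) ✓
  (4,8) → (φ(4),φ(8)) = (2,3) ∈ E(G2) ✓
  (5,6) → (φ(5),φ(6)) = (1,8) ∈ E(G2) ✓
  (5,8) → (φ(5),φ(8)) = (1,2) ∈ E(G2) ✓
  (6,8) → (φ(6),φ(8)) = (2,8) ∈ E(G2) ✓
All 13 edges of G1 map to edges of G2, and |E(G1)| = |E(G2)| = 13, so φ is a bijection on edges as well as vertices. Hence G1 ≅ G2.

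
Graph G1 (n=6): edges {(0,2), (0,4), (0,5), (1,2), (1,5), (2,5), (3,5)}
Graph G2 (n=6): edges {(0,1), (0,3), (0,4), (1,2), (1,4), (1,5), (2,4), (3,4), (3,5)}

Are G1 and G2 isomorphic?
No, not isomorphic

The graphs are NOT isomorphic.

Degrees in G1: deg(0)=3, deg(1)=2, deg(2)=3, deg(3)=1, deg(4)=1, deg(5)=4.
Sorted degree sequence of G1: [4, 3, 3, 2, 1, 1].
Degrees in G2: deg(0)=3, deg(1)=4, deg(2)=2, deg(3)=3, deg(4)=4, deg(5)=2.
Sorted degree sequence of G2: [4, 4, 3, 3, 2, 2].
The (sorted) degree sequence is an isomorphism invariant, so since G1 and G2 have different degree sequences they cannot be isomorphic.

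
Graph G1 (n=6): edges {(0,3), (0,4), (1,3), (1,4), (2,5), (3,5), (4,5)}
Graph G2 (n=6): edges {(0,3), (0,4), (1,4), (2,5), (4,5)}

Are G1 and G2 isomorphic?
No, not isomorphic

The graphs are NOT isomorphic.

Counting edges: G1 has 7 edge(s); G2 has 5 edge(s).
Edge count is an isomorphism invariant (a bijection on vertices induces a bijection on edges), so differing edge counts rule out isomorphism.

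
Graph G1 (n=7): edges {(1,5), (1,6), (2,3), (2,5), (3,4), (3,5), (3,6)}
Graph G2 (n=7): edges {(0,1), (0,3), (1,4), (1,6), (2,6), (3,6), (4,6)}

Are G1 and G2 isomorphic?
Yes, isomorphic

The graphs are isomorphic.
One valid mapping φ: V(G1) → V(G2): 0→5, 1→0, 2→4, 3→6, 4→2, 5→1, 6→3

Verify φ preserves adjacency — for each edge of G1, its image is an edge of G2:
  (1,5) → (φ(1),φ(5)) = (0,1) ∈ E(G2) ✓
  (1,6) → (φ(1),φ(6)) = (0,3) ∈ E(G2) ✓
  (2,3) → (φ(2),φ(3)) = (4,6) ∈ E(G2) ✓
  (2,5) → (φ(2),φ(5)) = (1,4) ∈ E(G2) ✓
  (3,4) → (φ(3),φ(4)) = (2,6) ∈ E(G2) ✓
  (3,5) → (φ(3),φ(5)) = (1,6) ∈ E(G2) ✓
  (3,6) → (φ(3),φ(6)) = (3,6) ∈ E(G2) ✓
All 7 edges of G1 map to edges of G2, and |E(G1)| = |E(G2)| = 7, so φ is a bijection on edges as well as vertices. Hence G1 ≅ G2.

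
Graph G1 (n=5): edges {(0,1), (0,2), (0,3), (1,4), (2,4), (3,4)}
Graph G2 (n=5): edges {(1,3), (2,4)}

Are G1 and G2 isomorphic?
No, not isomorphic

The graphs are NOT isomorphic.

Connected components of G1: 1 component(s) with vertex sets [[0, 1, 2, 3, 4]], sizes [5].
Connected components of G2: 3 component(s) with vertex sets [[0], [1, 3], [2, 4]], sizes [1, 2, 2].
The number of connected components (and the multiset of component sizes) is an isomorphism invariant — an isomorphism maps each component of G1 bijectively onto a component of G2. Since G1 has 1 component(s) and G2 has 3, they cannot be isomorphic.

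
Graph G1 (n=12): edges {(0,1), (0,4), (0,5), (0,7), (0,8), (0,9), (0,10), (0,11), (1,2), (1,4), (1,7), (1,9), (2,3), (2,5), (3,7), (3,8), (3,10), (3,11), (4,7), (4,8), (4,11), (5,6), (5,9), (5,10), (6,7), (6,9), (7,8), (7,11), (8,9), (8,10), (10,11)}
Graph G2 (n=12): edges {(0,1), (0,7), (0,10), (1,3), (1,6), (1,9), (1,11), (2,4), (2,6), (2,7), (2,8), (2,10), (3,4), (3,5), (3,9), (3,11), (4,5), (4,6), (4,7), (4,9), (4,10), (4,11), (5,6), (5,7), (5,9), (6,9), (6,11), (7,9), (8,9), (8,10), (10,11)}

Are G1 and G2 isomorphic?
Yes, isomorphic

The graphs are isomorphic.
One valid mapping φ: V(G1) → V(G2): 0→4, 1→7, 2→0, 3→1, 4→5, 5→10, 6→8, 7→9, 8→6, 9→2, 10→11, 11→3

Verify φ preserves adjacency — for each edge of G1, its image is an edge of G2:
  (0,1) → (φ(0),φ(1)) = (4,7) ∈ E(G2) ✓
  (0,4) → (φ(0),φ(4)) = (4,5) ∈ E(G2) ✓
  (0,5) → (φ(0),φ(5)) = (4,10) ∈ E(G2) ✓
  (0,7) → (φ(0),φ(7)) = (4,9) ∈ E(G2) ✓
  (0,8) → (φ(0),φ(8)) = (4,6) ∈ E(G2) ✓
  (0,9) → (φ(0),φ(9)) = (2,4) ∈ E(G2) ✓
  (0,10) → (φ(0),φ(10)) = (4,11) ∈ E(G2) ✓
  (0,11) → (φ(0),φ(11)) = (3,4) ∈ E(G2) ✓
  (1,2) → (φ(1),φ(2)) = (0,7) ∈ E(G2) ✓
  (1,4) → (φ(1),φ(4)) = (5,7) ∈ E(G2) ✓
  (1,7) → (φ(1),φ(7)) = (7,9) ∈ E(G2) ✓
  (1,9) → (φ(1),φ(9)) = (2,7) ∈ E(G2) ✓
  (2,3) → (φ(2),φ(3)) = (0,1) ∈ E(G2) ✓
  (2,5) → (φ(2),φ(5)) = (0,10) ∈ E(G2) ✓
  (3,7) → (φ(3),φ(7)) = (1,9) ∈ E(G2) ✓
  (3,8) → (φ(3),φ(8)) = (1,6) ∈ E(G2) ✓
  (3,10) → (φ(3),φ(10)) = (1,11) ∈ E(G2) ✓
  (3,11) → (φ(3),φ(11)) = (1,3) ∈ E(G2) ✓
  (4,7) → (φ(4),φ(7)) = (5,9) ∈ E(G2) ✓
  (4,8) → (φ(4),φ(8)) = (5,6) ∈ E(G2) ✓
  (4,11) → (φ(4),φ(11)) = (3,5) ∈ E(G2) ✓
  (5,6) → (φ(5),φ(6)) = (8,10) ∈ E(G2) ✓
  (5,9) → (φ(5),φ(9)) = (2,10) ∈ E(G2) ✓
  (5,10) → (φ(5),φ(10)) = (10,11) ∈ E(G2) ✓
  (6,7) → (φ(6),φ(7)) = (8,9) ∈ E(G2) ✓
  (6,9) → (φ(6),φ(9)) = (2,8) ∈ E(G2) ✓
  (7,8) → (φ(7),φ(8)) = (6,9) ∈ E(G2) ✓
  (7,11) → (φ(7),φ(11)) = (3,9) ∈ E(G2) ✓
  (8,9) → (φ(8),φ(9)) = (2,6) ∈ E(G2) ✓
  (8,10) → (φ(8),φ(10)) = (6,11) ∈ E(G2) ✓
  (10,11) → (φ(10),φ(11)) = (3,11) ∈ E(G2) ✓
All 31 edges of G1 map to edges of G2, and |E(G1)| = |E(G2)| = 31, so φ is a bijection on edges as well as vertices. Hence G1 ≅ G2.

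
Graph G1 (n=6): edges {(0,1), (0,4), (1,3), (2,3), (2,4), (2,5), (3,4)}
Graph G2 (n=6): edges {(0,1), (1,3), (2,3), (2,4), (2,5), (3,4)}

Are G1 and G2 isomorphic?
No, not isomorphic

The graphs are NOT isomorphic.

Counting edges: G1 has 7 edge(s); G2 has 6 edge(s).
Edge count is an isomorphism invariant (a bijection on vertices induces a bijection on edges), so differing edge counts rule out isomorphism.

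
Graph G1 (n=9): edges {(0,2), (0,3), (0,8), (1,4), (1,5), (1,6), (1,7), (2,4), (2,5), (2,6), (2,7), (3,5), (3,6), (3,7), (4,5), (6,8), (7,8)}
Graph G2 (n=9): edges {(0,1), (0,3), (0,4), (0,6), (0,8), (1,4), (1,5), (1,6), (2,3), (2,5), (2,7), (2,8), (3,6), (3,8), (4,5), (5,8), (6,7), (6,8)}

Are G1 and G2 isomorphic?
No, not isomorphic

The graphs are NOT isomorphic.

Degrees in G1: deg(0)=3, deg(1)=4, deg(2)=5, deg(3)=4, deg(4)=3, deg(5)=4, deg(6)=4, deg(7)=4, deg(8)=3.
Sorted degree sequence of G1: [5, 4, 4, 4, 4, 4, 3, 3, 3].
Degrees in G2: deg(0)=5, deg(1)=4, deg(2)=4, deg(3)=4, deg(4)=3, deg(5)=4, deg(6)=5, deg(7)=2, deg(8)=5.
Sorted degree sequence of G2: [5, 5, 5, 4, 4, 4, 4, 3, 2].
The (sorted) degree sequence is an isomorphism invariant, so since G1 and G2 have different degree sequences they cannot be isomorphic.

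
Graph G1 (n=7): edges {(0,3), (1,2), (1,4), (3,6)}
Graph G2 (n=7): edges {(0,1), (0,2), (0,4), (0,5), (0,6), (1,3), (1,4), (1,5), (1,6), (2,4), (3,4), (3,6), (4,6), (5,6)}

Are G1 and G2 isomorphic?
No, not isomorphic

The graphs are NOT isomorphic.

Degrees in G1: deg(0)=1, deg(1)=2, deg(2)=1, deg(3)=2, deg(4)=1, deg(5)=0, deg(6)=1.
Sorted degree sequence of G1: [2, 2, 1, 1, 1, 1, 0].
Degrees in G2: deg(0)=5, deg(1)=5, deg(2)=2, deg(3)=3, deg(4)=5, deg(5)=3, deg(6)=5.
Sorted degree sequence of G2: [5, 5, 5, 5, 3, 3, 2].
The (sorted) degree sequence is an isomorphism invariant, so since G1 and G2 have different degree sequences they cannot be isomorphic.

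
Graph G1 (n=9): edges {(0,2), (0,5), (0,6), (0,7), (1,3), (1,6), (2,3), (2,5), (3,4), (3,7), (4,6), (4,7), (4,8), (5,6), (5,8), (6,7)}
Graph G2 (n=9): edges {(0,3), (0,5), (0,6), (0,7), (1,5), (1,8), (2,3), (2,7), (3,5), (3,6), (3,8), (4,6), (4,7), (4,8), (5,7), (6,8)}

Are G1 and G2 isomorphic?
Yes, isomorphic

The graphs are isomorphic.
One valid mapping φ: V(G1) → V(G2): 0→6, 1→2, 2→4, 3→7, 4→5, 5→8, 6→3, 7→0, 8→1

Verify φ preserves adjacency — for each edge of G1, its image is an edge of G2:
  (0,2) → (φ(0),φ(2)) = (4,6) ∈ E(G2) ✓
  (0,5) → (φ(0),φ(5)) = (6,8) ∈ E(G2) ✓
  (0,6) → (φ(0),φ(6)) = (3,6) ∈ E(G2) ✓
  (0,7) → (φ(0),φ(7)) = (0,6) ∈ E(G2) ✓
  (1,3) → (φ(1),φ(3)) = (2,7) ∈ E(G2) ✓
  (1,6) → (φ(1),φ(6)) = (2,3) ∈ E(G2) ✓
  (2,3) → (φ(2),φ(3)) = (4,7) ∈ E(G2) ✓
  (2,5) → (φ(2),φ(5)) = (4,8) ∈ E(G2) ✓
  (3,4) → (φ(3),φ(4)) = (5,7) ∈ E(G2) ✓
  (3,7) → (φ(3),φ(7)) = (0,7) ∈ E(G2) ✓
  (4,6) → (φ(4),φ(6)) = (3,5) ∈ E(G2) ✓
  (4,7) → (φ(4),φ(7)) = (0,5) ∈ E(G2) ✓
  (4,8) → (φ(4),φ(8)) = (1,5) ∈ E(G2) ✓
  (5,6) → (φ(5),φ(6)) = (3,8) ∈ E(G2) ✓
  (5,8) → (φ(5),φ(8)) = (1,8) ∈ E(G2) ✓
  (6,7) → (φ(6),φ(7)) = (0,3) ∈ E(G2) ✓
All 16 edges of G1 map to edges of G2, and |E(G1)| = |E(G2)| = 16, so φ is a bijection on edges as well as vertices. Hence G1 ≅ G2.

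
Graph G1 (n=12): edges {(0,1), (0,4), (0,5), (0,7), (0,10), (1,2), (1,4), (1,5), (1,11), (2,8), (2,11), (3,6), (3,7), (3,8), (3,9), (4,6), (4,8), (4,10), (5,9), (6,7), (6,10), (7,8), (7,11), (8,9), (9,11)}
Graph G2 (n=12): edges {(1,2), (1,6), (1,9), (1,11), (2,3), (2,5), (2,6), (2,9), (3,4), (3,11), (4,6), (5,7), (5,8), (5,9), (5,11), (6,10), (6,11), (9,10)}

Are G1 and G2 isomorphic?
No, not isomorphic

The graphs are NOT isomorphic.

Connected components of G1: 1 component(s) with vertex sets [[0, 1, 2, 3, 4, 5, 6, 7, 8, 9, 10, 11]], sizes [12].
Connected components of G2: 2 component(s) with vertex sets [[0], [1, 2, 3, 4, 5, 6, 7, 8, 9, 10, 11]], sizes [1, 11].
The number of connected components (and the multiset of component sizes) is an isomorphism invariant — an isomorphism maps each component of G1 bijectively onto a component of G2. Since G1 has 1 component(s) and G2 has 2, they cannot be isomorphic.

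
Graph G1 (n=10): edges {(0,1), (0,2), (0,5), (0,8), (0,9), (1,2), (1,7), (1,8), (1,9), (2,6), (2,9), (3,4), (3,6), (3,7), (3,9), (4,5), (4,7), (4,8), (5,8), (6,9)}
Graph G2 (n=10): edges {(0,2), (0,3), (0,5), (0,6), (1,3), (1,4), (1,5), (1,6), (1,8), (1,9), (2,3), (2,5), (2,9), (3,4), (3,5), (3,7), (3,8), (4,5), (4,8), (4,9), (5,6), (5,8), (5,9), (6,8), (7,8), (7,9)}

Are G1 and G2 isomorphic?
No, not isomorphic

The graphs are NOT isomorphic.

Counting triangles (3-cliques): G1 has 10, G2 has 23.
Triangle count is an isomorphism invariant, so differing triangle counts rule out isomorphism.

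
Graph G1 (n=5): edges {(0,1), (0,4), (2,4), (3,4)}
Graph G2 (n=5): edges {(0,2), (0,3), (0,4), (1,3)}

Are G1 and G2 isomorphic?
Yes, isomorphic

The graphs are isomorphic.
One valid mapping φ: V(G1) → V(G2): 0→3, 1→1, 2→4, 3→2, 4→0

Verify φ preserves adjacency — for each edge of G1, its image is an edge of G2:
  (0,1) → (φ(0),φ(1)) = (1,3) ∈ E(G2) ✓
  (0,4) → (φ(0),φ(4)) = (0,3) ∈ E(G2) ✓
  (2,4) → (φ(2),φ(4)) = (0,4) ∈ E(G2) ✓
  (3,4) → (φ(3),φ(4)) = (0,2) ∈ E(G2) ✓
All 4 edges of G1 map to edges of G2, and |E(G1)| = |E(G2)| = 4, so φ is a bijection on edges as well as vertices. Hence G1 ≅ G2.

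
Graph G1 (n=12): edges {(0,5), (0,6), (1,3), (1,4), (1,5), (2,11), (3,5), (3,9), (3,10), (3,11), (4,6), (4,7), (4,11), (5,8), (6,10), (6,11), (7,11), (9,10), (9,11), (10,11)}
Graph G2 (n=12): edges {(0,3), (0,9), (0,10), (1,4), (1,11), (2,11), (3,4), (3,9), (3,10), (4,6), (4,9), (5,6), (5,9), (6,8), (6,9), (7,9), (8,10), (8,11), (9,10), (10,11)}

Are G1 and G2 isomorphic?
Yes, isomorphic

The graphs are isomorphic.
One valid mapping φ: V(G1) → V(G2): 0→1, 1→8, 2→7, 3→10, 4→6, 5→11, 6→4, 7→5, 8→2, 9→0, 10→3, 11→9

Verify φ preserves adjacency — for each edge of G1, its image is an edge of G2:
  (0,5) → (φ(0),φ(5)) = (1,11) ∈ E(G2) ✓
  (0,6) → (φ(0),φ(6)) = (1,4) ∈ E(G2) ✓
  (1,3) → (φ(1),φ(3)) = (8,10) ∈ E(G2) ✓
  (1,4) → (φ(1),φ(4)) = (6,8) ∈ E(G2) ✓
  (1,5) → (φ(1),φ(5)) = (8,11) ∈ E(G2) ✓
  (2,11) → (φ(2),φ(11)) = (7,9) ∈ E(G2) ✓
  (3,5) → (φ(3),φ(5)) = (10,11) ∈ E(G2) ✓
  (3,9) → (φ(3),φ(9)) = (0,10) ∈ E(G2) ✓
  (3,10) → (φ(3),φ(10)) = (3,10) ∈ E(G2) ✓
  (3,11) → (φ(3),φ(11)) = (9,10) ∈ E(G2) ✓
  (4,6) → (φ(4),φ(6)) = (4,6) ∈ E(G2) ✓
  (4,7) → (φ(4),φ(7)) = (5,6) ∈ E(G2) ✓
  (4,11) → (φ(4),φ(11)) = (6,9) ∈ E(G2) ✓
  (5,8) → (φ(5),φ(8)) = (2,11) ∈ E(G2) ✓
  (6,10) → (φ(6),φ(10)) = (3,4) ∈ E(G2) ✓
  (6,11) → (φ(6),φ(11)) = (4,9) ∈ E(G2) ✓
  (7,11) → (φ(7),φ(11)) = (5,9) ∈ E(G2) ✓
  (9,10) → (φ(9),φ(10)) = (0,3) ∈ E(G2) ✓
  (9,11) → (φ(9),φ(11)) = (0,9) ∈ E(G2) ✓
  (10,11) → (φ(10),φ(11)) = (3,9) ∈ E(G2) ✓
All 20 edges of G1 map to edges of G2, and |E(G1)| = |E(G2)| = 20, so φ is a bijection on edges as well as vertices. Hence G1 ≅ G2.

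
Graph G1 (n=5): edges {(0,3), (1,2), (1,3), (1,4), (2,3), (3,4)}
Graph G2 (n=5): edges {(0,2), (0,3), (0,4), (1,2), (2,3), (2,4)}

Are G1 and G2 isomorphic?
Yes, isomorphic

The graphs are isomorphic.
One valid mapping φ: V(G1) → V(G2): 0→1, 1→0, 2→3, 3→2, 4→4

Verify φ preserves adjacency — for each edge of G1, its image is an edge of G2:
  (0,3) → (φ(0),φ(3)) = (1,2) ∈ E(G2) ✓
  (1,2) → (φ(1),φ(2)) = (0,3) ∈ E(G2) ✓
  (1,3) → (φ(1),φ(3)) = (0,2) ∈ E(G2) ✓
  (1,4) → (φ(1),φ(4)) = (0,4) ∈ E(G2) ✓
  (2,3) → (φ(2),φ(3)) = (2,3) ∈ E(G2) ✓
  (3,4) → (φ(3),φ(4)) = (2,4) ∈ E(G2) ✓
All 6 edges of G1 map to edges of G2, and |E(G1)| = |E(G2)| = 6, so φ is a bijection on edges as well as vertices. Hence G1 ≅ G2.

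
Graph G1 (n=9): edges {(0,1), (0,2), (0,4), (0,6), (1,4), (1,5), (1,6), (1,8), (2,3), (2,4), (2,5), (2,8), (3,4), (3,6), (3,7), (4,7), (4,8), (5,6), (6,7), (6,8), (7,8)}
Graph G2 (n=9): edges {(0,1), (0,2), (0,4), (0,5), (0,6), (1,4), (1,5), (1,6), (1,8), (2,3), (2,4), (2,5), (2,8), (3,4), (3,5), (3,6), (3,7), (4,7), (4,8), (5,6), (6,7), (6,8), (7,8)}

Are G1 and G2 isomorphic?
No, not isomorphic

The graphs are NOT isomorphic.

Counting edges: G1 has 21 edge(s); G2 has 23 edge(s).
Edge count is an isomorphism invariant (a bijection on vertices induces a bijection on edges), so differing edge counts rule out isomorphism.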